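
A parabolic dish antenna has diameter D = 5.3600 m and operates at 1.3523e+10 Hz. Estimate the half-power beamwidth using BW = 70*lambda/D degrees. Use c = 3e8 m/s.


lambda = c / f = 3.0000e+08 / 1.3523e+10 = 0.02218443 m
BW = 70 * 0.02218443 / 5.3600 = 0.2897 deg

0.2897 deg


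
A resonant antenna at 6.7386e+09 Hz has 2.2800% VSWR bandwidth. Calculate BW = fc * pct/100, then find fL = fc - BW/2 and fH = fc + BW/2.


BW = 6.7386e+09 * 2.2800/100 = 1.536401e+08 Hz
fL = 6.7386e+09 - 1.536401e+08/2 = 6.662e+09 Hz
fH = 6.7386e+09 + 1.536401e+08/2 = 6.815e+09 Hz

BW=1.536e+08 Hz, fL=6.662e+09 Hz, fH=6.815e+09 Hz


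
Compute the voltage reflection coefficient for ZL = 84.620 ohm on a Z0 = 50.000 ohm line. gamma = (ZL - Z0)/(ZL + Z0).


gamma = (84.620 - 50.000) / (84.620 + 50.000) = 0.2572

0.2572


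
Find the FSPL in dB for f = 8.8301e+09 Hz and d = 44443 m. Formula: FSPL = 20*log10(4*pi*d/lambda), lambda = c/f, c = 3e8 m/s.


lambda = c / f = 3.0000e+08 / 8.8301e+09 = 0.03397470 m
FSPL = 20 * log10(4*pi*44443/0.03397470) = 144.3 dB

144.3 dB


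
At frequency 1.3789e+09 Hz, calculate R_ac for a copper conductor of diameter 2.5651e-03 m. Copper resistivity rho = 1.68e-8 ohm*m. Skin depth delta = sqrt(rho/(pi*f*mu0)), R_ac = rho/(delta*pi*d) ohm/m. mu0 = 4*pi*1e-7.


delta = sqrt(1.68e-8 / (pi * 1.3789e+09 * 4*pi*1e-7)) = 1.756744e-06 m
R_ac = 1.68e-8 / (1.756744e-06 * pi * 2.5651e-03) = 1.187 ohm/m

1.187 ohm/m


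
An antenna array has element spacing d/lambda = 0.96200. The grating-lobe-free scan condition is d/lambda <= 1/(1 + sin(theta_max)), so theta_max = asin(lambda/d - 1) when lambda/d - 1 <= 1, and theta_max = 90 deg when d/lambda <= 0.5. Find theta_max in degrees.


lambda/d - 1 = 1/0.96200 - 1 = 0.03950104
theta_max = asin(0.03950104) = 2.264 deg

2.264 deg


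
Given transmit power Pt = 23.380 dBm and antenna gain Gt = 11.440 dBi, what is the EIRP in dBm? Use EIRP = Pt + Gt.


EIRP = Pt + Gt = 23.380 + 11.440 = 34.82 dBm

34.82 dBm


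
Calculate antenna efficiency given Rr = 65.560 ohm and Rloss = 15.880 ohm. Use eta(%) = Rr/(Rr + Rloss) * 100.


eta = 65.560 / (65.560 + 15.880) * 100 = 80.50%

80.50%


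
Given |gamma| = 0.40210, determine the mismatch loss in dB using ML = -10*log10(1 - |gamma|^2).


ML = -10 * log10(1 - 0.40210^2) = -10 * log10(0.83831559) = 0.7659 dB

0.7659 dB


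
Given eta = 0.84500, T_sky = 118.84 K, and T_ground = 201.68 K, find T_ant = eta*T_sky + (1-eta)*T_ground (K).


T_ant = 0.84500 * 118.84 + (1 - 0.84500) * 201.68 = 131.7 K

131.7 K


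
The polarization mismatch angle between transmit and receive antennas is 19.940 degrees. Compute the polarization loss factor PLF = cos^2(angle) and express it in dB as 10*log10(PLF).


PLF_linear = cos^2(19.940 deg) = 0.8836945
PLF_dB = 10 * log10(0.8836945) = -0.5370 dB

-0.5370 dB


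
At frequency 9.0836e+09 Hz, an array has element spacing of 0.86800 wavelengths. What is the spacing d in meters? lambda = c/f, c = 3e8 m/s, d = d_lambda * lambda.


lambda = c / f = 3.0000e+08 / 9.0836e+09 = 0.03302655 m
d = 0.86800 * 0.03302655 = 0.02867 m

0.02867 m


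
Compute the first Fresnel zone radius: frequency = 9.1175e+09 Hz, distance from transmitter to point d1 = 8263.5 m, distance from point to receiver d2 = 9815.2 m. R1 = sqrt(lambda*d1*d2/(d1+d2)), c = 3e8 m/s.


lambda = c / f = 3.0000e+08 / 9.1175e+09 = 0.03290376 m
R1 = sqrt(0.03290376 * 8263.5 * 9815.2 / (8263.5 + 9815.2)) = 12.15 m

12.15 m


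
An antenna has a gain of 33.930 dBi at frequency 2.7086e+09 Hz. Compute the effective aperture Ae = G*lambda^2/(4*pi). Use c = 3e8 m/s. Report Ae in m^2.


lambda = c / f = 3.0000e+08 / 2.7086e+09 = 0.1107583 m
G_linear = 10^(33.930/10) = 2471.724
Ae = G_linear * lambda^2 / (4*pi) = 2471.724 * 0.1107583^2 / (4*pi) = 2.413 m^2

2.413 m^2


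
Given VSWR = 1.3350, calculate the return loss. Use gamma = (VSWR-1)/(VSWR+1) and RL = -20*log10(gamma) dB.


gamma = (1.3350 - 1) / (1.3350 + 1) = 0.1434690
RL = -20 * log10(0.1434690) = 16.86 dB

16.86 dB


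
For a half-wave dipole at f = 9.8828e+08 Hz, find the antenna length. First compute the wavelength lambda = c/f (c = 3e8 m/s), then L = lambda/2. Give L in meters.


lambda = c / f = 3.0000e+08 / 9.8828e+08 = 0.3035577 m
L = lambda / 2 = 0.3035577 / 2 = 0.1518 m

0.1518 m


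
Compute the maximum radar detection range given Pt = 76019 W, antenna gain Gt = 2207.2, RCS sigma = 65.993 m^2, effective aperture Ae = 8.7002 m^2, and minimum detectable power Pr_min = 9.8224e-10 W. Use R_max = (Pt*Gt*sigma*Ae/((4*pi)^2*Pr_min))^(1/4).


R^4 = 76019*2207.2*65.993*8.7002 / ((4*pi)^2 * 9.8224e-10) = 6.210887e+17
R_max = 6.210887e+17^0.25 = 28073 m

28073 m


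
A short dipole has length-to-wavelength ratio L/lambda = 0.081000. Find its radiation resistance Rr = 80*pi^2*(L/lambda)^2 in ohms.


Rr = 80 * pi^2 * (0.081000)^2 = 80 * 9.869604 * 6.561000e-03 = 5.180 ohm

5.180 ohm


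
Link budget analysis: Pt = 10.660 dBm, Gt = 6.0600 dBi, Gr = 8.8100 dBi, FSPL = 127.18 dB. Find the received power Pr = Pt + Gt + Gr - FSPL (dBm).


Pr = 10.660 + 6.0600 + 8.8100 - 127.18 = -101.65 dBm

-101.65 dBm


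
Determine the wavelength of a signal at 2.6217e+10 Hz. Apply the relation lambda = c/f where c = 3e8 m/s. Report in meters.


lambda = c / f = 3.0000e+08 / 2.6217e+10 = 0.01144 m

0.01144 m


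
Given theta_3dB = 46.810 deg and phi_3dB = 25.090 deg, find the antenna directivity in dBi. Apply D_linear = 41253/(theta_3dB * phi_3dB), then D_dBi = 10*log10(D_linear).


D_linear = 41253 / (46.810 * 25.090) = 35.12499
D_dBi = 10 * log10(35.12499) = 15.46 dBi

15.46 dBi


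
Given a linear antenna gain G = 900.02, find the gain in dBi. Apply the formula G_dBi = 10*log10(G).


G_dBi = 10 * log10(900.02) = 29.54 dBi

29.54 dBi


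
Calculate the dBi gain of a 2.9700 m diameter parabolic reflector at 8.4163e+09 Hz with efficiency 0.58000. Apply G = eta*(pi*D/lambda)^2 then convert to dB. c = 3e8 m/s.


lambda = c / f = 3.0000e+08 / 8.4163e+09 = 0.03564512 m
G_linear = 0.58000 * (pi * 2.9700 / 0.03564512)^2 = 39741.15
G_dBi = 10 * log10(39741.15) = 45.99 dBi

45.99 dBi


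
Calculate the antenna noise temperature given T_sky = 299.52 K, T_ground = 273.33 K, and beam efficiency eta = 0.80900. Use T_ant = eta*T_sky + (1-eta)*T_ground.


T_ant = 0.80900 * 299.52 + (1 - 0.80900) * 273.33 = 294.5 K

294.5 K


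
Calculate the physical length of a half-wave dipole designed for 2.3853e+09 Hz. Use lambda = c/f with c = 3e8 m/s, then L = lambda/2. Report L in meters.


lambda = c / f = 3.0000e+08 / 2.3853e+09 = 0.1257703 m
L = lambda / 2 = 0.1257703 / 2 = 0.06289 m

0.06289 m


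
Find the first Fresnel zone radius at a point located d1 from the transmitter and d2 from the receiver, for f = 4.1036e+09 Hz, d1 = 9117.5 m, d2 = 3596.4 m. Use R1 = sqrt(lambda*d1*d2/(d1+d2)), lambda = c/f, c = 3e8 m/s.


lambda = c / f = 3.0000e+08 / 4.1036e+09 = 0.07310654 m
R1 = sqrt(0.07310654 * 9117.5 * 3596.4 / (9117.5 + 3596.4)) = 13.73 m

13.73 m


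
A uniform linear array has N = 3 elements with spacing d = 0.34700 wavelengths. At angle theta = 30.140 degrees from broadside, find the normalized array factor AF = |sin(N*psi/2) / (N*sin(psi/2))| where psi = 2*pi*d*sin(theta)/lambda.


psi = 2*pi*0.34700*sin(30.140 deg) = 1.094743 rad
AF = |sin(3*1.094743/2) / (3*sin(1.094743/2))| = 0.6388

0.6388


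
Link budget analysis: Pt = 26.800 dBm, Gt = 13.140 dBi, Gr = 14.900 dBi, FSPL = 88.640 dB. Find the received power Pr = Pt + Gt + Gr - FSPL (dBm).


Pr = 26.800 + 13.140 + 14.900 - 88.640 = -33.80 dBm

-33.80 dBm


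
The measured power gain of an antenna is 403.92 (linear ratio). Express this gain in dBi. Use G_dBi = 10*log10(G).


G_dBi = 10 * log10(403.92) = 26.06 dBi

26.06 dBi


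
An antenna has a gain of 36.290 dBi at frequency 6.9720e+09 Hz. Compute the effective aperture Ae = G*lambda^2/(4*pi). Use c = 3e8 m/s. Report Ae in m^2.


lambda = c / f = 3.0000e+08 / 6.9720e+09 = 0.04302926 m
G_linear = 10^(36.290/10) = 4255.984
Ae = G_linear * lambda^2 / (4*pi) = 4255.984 * 0.04302926^2 / (4*pi) = 0.6271 m^2

0.6271 m^2


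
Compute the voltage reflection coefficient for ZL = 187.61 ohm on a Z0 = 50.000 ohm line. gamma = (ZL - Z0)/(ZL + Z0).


gamma = (187.61 - 50.000) / (187.61 + 50.000) = 0.5791

0.5791


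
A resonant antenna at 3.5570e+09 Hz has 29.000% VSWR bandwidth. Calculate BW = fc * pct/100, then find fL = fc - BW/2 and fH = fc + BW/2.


BW = 3.5570e+09 * 29.000/100 = 1.031530e+09 Hz
fL = 3.5570e+09 - 1.031530e+09/2 = 3.041e+09 Hz
fH = 3.5570e+09 + 1.031530e+09/2 = 4.073e+09 Hz

BW=1.032e+09 Hz, fL=3.041e+09 Hz, fH=4.073e+09 Hz


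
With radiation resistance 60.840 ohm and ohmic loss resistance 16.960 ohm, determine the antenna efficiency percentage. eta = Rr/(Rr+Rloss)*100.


eta = 60.840 / (60.840 + 16.960) * 100 = 78.20%

78.20%


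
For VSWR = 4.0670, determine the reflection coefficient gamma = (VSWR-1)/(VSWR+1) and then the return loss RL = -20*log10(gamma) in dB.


gamma = (4.0670 - 1) / (4.0670 + 1) = 0.6052891
RL = -20 * log10(0.6052891) = 4.361 dB

4.361 dB


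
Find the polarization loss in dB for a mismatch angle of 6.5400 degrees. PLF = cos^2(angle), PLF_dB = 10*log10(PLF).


PLF_linear = cos^2(6.5400 deg) = 0.9870275
PLF_dB = 10 * log10(0.9870275) = -0.05671 dB

-0.05671 dB


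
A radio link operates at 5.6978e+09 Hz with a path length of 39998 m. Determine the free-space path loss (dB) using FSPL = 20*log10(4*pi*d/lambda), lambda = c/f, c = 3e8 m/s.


lambda = c / f = 3.0000e+08 / 5.6978e+09 = 0.05265190 m
FSPL = 20 * log10(4*pi*39998/0.05265190) = 139.6 dB

139.6 dB


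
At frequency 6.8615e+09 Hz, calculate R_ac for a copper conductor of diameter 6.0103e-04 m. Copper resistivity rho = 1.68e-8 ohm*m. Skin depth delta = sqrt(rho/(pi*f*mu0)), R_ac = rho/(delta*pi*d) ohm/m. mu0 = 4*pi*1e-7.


delta = sqrt(1.68e-8 / (pi * 6.8615e+09 * 4*pi*1e-7)) = 7.875266e-07 m
R_ac = 1.68e-8 / (7.875266e-07 * pi * 6.0103e-04) = 11.30 ohm/m

11.30 ohm/m


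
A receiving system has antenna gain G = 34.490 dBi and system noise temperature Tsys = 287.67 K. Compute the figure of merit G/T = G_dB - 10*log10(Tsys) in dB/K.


G/T = 34.490 - 10*log10(287.67) = 34.490 - 24.58895 = 9.901 dB/K

9.901 dB/K


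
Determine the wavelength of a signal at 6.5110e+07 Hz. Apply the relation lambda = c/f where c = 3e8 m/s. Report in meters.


lambda = c / f = 3.0000e+08 / 6.5110e+07 = 4.608 m

4.608 m


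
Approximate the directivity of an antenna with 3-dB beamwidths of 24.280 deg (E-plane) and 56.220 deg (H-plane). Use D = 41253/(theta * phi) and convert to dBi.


D_linear = 41253 / (24.280 * 56.220) = 30.22150
D_dBi = 10 * log10(30.22150) = 14.80 dBi

14.80 dBi


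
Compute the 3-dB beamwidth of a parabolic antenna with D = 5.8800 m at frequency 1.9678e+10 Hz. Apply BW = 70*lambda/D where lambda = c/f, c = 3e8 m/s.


lambda = c / f = 3.0000e+08 / 1.9678e+10 = 0.01524545 m
BW = 70 * 0.01524545 / 5.8800 = 0.1815 deg

0.1815 deg


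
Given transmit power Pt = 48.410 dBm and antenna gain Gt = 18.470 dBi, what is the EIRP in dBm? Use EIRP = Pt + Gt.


EIRP = Pt + Gt = 48.410 + 18.470 = 66.88 dBm

66.88 dBm


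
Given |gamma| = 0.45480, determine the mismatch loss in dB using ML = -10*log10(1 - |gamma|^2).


ML = -10 * log10(1 - 0.45480^2) = -10 * log10(0.79315696) = 1.006 dB

1.006 dB


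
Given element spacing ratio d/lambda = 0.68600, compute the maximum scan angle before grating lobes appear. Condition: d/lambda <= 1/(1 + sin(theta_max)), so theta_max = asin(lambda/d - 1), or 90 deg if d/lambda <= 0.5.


lambda/d - 1 = 1/0.68600 - 1 = 0.4577259
theta_max = asin(0.4577259) = 27.24 deg

27.24 deg


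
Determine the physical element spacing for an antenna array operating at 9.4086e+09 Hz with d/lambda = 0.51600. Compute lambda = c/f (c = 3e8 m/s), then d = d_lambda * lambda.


lambda = c / f = 3.0000e+08 / 9.4086e+09 = 0.03188572 m
d = 0.51600 * 0.03188572 = 0.01645 m

0.01645 m


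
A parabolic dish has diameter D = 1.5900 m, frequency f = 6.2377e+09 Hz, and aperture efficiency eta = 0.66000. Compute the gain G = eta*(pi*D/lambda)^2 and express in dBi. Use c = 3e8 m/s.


lambda = c / f = 3.0000e+08 / 6.2377e+09 = 0.04809465 m
G_linear = 0.66000 * (pi * 1.5900 / 0.04809465)^2 = 7119.416
G_dBi = 10 * log10(7119.416) = 38.52 dBi

38.52 dBi


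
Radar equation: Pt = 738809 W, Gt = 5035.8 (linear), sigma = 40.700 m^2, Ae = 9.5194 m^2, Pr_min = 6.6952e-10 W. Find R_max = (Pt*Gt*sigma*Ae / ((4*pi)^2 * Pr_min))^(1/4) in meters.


R^4 = 738809*5035.8*40.700*9.5194 / ((4*pi)^2 * 6.6952e-10) = 1.363394e+19
R_max = 1.363394e+19^0.25 = 60765 m

60765 m


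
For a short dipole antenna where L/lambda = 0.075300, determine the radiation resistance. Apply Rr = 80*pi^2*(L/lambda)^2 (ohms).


Rr = 80 * pi^2 * (0.075300)^2 = 80 * 9.869604 * 5.670090e-03 = 4.477 ohm

4.477 ohm


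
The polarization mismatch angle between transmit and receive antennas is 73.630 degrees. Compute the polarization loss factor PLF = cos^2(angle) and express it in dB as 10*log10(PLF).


PLF_linear = cos^2(73.630 deg) = 0.07943329
PLF_dB = 10 * log10(0.07943329) = -11.00 dB

-11.00 dB


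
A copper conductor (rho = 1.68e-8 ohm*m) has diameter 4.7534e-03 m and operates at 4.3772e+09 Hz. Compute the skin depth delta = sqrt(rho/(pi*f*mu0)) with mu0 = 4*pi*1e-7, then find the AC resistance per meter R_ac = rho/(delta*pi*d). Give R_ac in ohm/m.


delta = sqrt(1.68e-8 / (pi * 4.3772e+09 * 4*pi*1e-7)) = 9.859992e-07 m
R_ac = 1.68e-8 / (9.859992e-07 * pi * 4.7534e-03) = 1.141 ohm/m

1.141 ohm/m


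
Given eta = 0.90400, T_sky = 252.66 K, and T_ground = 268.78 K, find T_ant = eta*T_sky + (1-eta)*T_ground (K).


T_ant = 0.90400 * 252.66 + (1 - 0.90400) * 268.78 = 254.2 K

254.2 K


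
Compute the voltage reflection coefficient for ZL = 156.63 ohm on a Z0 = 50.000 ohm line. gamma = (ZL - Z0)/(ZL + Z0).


gamma = (156.63 - 50.000) / (156.63 + 50.000) = 0.5160

0.5160


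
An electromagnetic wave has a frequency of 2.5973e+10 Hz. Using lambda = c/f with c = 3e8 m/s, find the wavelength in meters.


lambda = c / f = 3.0000e+08 / 2.5973e+10 = 0.01155 m

0.01155 m


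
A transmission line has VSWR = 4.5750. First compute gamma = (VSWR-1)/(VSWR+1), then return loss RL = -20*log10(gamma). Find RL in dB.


gamma = (4.5750 - 1) / (4.5750 + 1) = 0.6412556
RL = -20 * log10(0.6412556) = 3.859 dB

3.859 dB


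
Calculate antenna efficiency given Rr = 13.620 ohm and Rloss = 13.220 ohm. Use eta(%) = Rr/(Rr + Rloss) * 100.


eta = 13.620 / (13.620 + 13.220) * 100 = 50.75%

50.75%


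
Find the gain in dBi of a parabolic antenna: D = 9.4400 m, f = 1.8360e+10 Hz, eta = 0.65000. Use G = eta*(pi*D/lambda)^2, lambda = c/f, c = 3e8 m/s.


lambda = c / f = 3.0000e+08 / 1.8360e+10 = 0.01633987 m
G_linear = 0.65000 * (pi * 9.4400 / 0.01633987)^2 = 2.141213e+06
G_dBi = 10 * log10(2.141213e+06) = 63.31 dBi

63.31 dBi


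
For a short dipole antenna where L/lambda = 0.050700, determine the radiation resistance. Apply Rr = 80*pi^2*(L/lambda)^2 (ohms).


Rr = 80 * pi^2 * (0.050700)^2 = 80 * 9.869604 * 2.570490e-03 = 2.030 ohm

2.030 ohm


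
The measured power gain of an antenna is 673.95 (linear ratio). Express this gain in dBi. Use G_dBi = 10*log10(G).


G_dBi = 10 * log10(673.95) = 28.29 dBi

28.29 dBi


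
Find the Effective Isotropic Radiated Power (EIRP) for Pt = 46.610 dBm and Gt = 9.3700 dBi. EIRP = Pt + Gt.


EIRP = Pt + Gt = 46.610 + 9.3700 = 55.98 dBm

55.98 dBm


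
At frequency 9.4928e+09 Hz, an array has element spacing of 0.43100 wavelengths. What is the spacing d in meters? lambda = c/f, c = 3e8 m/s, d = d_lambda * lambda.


lambda = c / f = 3.0000e+08 / 9.4928e+09 = 0.03160290 m
d = 0.43100 * 0.03160290 = 0.01362 m

0.01362 m


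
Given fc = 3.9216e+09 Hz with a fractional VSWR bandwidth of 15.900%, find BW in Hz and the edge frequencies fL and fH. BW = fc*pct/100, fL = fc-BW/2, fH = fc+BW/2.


BW = 3.9216e+09 * 15.900/100 = 6.235344e+08 Hz
fL = 3.9216e+09 - 6.235344e+08/2 = 3.610e+09 Hz
fH = 3.9216e+09 + 6.235344e+08/2 = 4.233e+09 Hz

BW=6.235e+08 Hz, fL=3.610e+09 Hz, fH=4.233e+09 Hz


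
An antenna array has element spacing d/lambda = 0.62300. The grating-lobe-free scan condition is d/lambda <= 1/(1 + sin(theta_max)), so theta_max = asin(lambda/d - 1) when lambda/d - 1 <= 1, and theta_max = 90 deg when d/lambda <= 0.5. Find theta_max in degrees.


lambda/d - 1 = 1/0.62300 - 1 = 0.6051364
theta_max = asin(0.6051364) = 37.24 deg

37.24 deg


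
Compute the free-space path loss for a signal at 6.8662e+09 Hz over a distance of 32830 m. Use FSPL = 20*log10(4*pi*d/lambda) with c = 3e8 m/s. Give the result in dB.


lambda = c / f = 3.0000e+08 / 6.8662e+09 = 0.04369229 m
FSPL = 20 * log10(4*pi*32830/0.04369229) = 139.5 dB

139.5 dB


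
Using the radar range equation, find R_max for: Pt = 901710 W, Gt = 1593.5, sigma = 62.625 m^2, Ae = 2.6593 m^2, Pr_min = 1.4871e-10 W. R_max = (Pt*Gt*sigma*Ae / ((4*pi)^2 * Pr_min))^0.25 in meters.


R^4 = 901710*1593.5*62.625*2.6593 / ((4*pi)^2 * 1.4871e-10) = 1.019000e+19
R_max = 1.019000e+19^0.25 = 56499 m

56499 m


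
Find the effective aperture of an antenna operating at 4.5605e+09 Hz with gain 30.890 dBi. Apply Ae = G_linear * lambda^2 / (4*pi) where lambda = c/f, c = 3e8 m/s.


lambda = c / f = 3.0000e+08 / 4.5605e+09 = 0.06578226 m
G_linear = 10^(30.890/10) = 1227.439
Ae = G_linear * lambda^2 / (4*pi) = 1227.439 * 0.06578226^2 / (4*pi) = 0.4227 m^2

0.4227 m^2


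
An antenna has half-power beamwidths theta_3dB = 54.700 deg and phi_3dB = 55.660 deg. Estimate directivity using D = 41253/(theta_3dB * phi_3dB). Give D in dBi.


D_linear = 41253 / (54.700 * 55.660) = 13.54955
D_dBi = 10 * log10(13.54955) = 11.32 dBi

11.32 dBi


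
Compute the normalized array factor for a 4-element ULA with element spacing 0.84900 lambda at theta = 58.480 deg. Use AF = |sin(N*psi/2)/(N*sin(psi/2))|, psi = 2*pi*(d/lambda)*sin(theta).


psi = 2*pi*0.84900*sin(58.480 deg) = 4.547371 rad
AF = |sin(4*4.547371/2) / (4*sin(4.547371/2))| = 0.1062

0.1062


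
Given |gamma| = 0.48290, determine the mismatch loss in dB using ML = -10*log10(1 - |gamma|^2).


ML = -10 * log10(1 - 0.48290^2) = -10 * log10(0.76680759) = 1.153 dB

1.153 dB


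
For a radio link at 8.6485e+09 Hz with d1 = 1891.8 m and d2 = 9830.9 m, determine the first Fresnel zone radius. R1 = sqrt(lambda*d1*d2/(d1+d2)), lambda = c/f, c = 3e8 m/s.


lambda = c / f = 3.0000e+08 / 8.6485e+09 = 0.03468810 m
R1 = sqrt(0.03468810 * 1891.8 * 9830.9 / (1891.8 + 9830.9)) = 7.418 m

7.418 m


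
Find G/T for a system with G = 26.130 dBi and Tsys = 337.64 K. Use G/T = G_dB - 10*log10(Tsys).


G/T = 26.130 - 10*log10(337.64) = 26.130 - 25.28454 = 0.8455 dB/K

0.8455 dB/K


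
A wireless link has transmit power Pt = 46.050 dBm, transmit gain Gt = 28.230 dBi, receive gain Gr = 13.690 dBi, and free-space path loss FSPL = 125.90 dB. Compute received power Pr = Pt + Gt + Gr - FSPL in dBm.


Pr = 46.050 + 28.230 + 13.690 - 125.90 = -37.93 dBm

-37.93 dBm


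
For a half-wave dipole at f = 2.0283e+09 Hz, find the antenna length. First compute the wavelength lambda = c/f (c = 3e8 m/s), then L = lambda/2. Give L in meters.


lambda = c / f = 3.0000e+08 / 2.0283e+09 = 0.1479071 m
L = lambda / 2 = 0.1479071 / 2 = 0.07395 m

0.07395 m


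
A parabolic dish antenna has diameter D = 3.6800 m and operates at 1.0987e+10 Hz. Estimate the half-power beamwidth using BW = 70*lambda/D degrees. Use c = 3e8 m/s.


lambda = c / f = 3.0000e+08 / 1.0987e+10 = 0.02730500 m
BW = 70 * 0.02730500 / 3.6800 = 0.5194 deg

0.5194 deg


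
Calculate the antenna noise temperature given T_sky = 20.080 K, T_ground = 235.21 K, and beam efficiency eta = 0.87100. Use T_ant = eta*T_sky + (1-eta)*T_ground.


T_ant = 0.87100 * 20.080 + (1 - 0.87100) * 235.21 = 47.83 K

47.83 K


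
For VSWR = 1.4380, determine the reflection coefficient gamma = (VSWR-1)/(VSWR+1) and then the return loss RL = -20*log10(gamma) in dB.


gamma = (1.4380 - 1) / (1.4380 + 1) = 0.1796555
RL = -20 * log10(0.1796555) = 14.91 dB

14.91 dB


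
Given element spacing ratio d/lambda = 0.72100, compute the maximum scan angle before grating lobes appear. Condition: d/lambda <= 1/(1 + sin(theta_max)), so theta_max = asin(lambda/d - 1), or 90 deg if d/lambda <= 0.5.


lambda/d - 1 = 1/0.72100 - 1 = 0.3869626
theta_max = asin(0.3869626) = 22.77 deg

22.77 deg


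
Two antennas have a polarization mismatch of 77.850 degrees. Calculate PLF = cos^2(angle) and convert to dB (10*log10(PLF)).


PLF_linear = cos^2(77.850 deg) = 0.04429836
PLF_dB = 10 * log10(0.04429836) = -13.54 dB

-13.54 dB


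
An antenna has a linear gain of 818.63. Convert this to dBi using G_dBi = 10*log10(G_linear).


G_dBi = 10 * log10(818.63) = 29.13 dBi

29.13 dBi


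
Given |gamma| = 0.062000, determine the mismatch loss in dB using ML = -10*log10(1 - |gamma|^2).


ML = -10 * log10(1 - 0.062000^2) = -10 * log10(0.996156) = 0.01673 dB

0.01673 dB


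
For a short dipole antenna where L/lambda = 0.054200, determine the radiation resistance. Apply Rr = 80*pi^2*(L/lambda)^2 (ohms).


Rr = 80 * pi^2 * (0.054200)^2 = 80 * 9.869604 * 2.937640e-03 = 2.319 ohm

2.319 ohm


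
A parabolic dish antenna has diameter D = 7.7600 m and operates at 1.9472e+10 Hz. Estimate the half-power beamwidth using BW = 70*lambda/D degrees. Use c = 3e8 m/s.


lambda = c / f = 3.0000e+08 / 1.9472e+10 = 0.01540674 m
BW = 70 * 0.01540674 / 7.7600 = 0.1390 deg

0.1390 deg


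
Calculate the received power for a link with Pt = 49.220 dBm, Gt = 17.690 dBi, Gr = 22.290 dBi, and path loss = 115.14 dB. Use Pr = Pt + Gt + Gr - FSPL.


Pr = 49.220 + 17.690 + 22.290 - 115.14 = -25.94 dBm

-25.94 dBm


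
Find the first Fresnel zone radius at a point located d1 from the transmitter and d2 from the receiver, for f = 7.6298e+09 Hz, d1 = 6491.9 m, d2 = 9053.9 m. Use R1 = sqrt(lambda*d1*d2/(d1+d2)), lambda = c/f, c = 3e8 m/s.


lambda = c / f = 3.0000e+08 / 7.6298e+09 = 0.03931951 m
R1 = sqrt(0.03931951 * 6491.9 * 9053.9 / (6491.9 + 9053.9)) = 12.19 m

12.19 m


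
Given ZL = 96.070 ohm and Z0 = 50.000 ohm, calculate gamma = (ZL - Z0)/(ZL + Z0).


gamma = (96.070 - 50.000) / (96.070 + 50.000) = 0.3154

0.3154


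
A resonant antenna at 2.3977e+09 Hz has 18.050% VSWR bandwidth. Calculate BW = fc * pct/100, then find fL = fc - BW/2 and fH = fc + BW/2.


BW = 2.3977e+09 * 18.050/100 = 4.327848e+08 Hz
fL = 2.3977e+09 - 4.327848e+08/2 = 2.181e+09 Hz
fH = 2.3977e+09 + 4.327848e+08/2 = 2.614e+09 Hz

BW=4.328e+08 Hz, fL=2.181e+09 Hz, fH=2.614e+09 Hz


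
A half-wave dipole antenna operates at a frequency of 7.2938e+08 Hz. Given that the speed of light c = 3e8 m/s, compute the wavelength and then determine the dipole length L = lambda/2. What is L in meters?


lambda = c / f = 3.0000e+08 / 7.2938e+08 = 0.4113082 m
L = lambda / 2 = 0.4113082 / 2 = 0.2057 m

0.2057 m


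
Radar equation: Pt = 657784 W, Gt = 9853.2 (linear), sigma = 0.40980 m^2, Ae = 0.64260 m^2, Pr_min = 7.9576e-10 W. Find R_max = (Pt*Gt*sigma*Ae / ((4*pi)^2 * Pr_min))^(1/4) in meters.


R^4 = 657784*9853.2*0.40980*0.64260 / ((4*pi)^2 * 7.9576e-10) = 1.358224e+16
R_max = 1.358224e+16^0.25 = 10796 m

10796 m


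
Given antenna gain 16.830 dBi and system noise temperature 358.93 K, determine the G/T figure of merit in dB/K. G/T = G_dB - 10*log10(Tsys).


G/T = 16.830 - 10*log10(358.93) = 16.830 - 25.55010 = -8.720 dB/K

-8.720 dB/K


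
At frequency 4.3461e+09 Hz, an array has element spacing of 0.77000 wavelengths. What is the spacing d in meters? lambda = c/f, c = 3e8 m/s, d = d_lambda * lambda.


lambda = c / f = 3.0000e+08 / 4.3461e+09 = 0.06902740 m
d = 0.77000 * 0.06902740 = 0.05315 m

0.05315 m


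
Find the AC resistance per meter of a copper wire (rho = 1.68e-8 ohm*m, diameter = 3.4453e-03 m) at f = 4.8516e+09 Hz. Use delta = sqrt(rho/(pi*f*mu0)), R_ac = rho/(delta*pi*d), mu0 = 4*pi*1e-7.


delta = sqrt(1.68e-8 / (pi * 4.8516e+09 * 4*pi*1e-7)) = 9.365528e-07 m
R_ac = 1.68e-8 / (9.365528e-07 * pi * 3.4453e-03) = 1.657 ohm/m

1.657 ohm/m


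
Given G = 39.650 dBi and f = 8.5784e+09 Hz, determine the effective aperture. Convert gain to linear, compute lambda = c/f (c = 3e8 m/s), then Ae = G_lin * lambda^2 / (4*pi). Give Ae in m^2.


lambda = c / f = 3.0000e+08 / 8.5784e+09 = 0.03497156 m
G_linear = 10^(39.650/10) = 9225.714
Ae = G_linear * lambda^2 / (4*pi) = 9225.714 * 0.03497156^2 / (4*pi) = 0.8979 m^2

0.8979 m^2


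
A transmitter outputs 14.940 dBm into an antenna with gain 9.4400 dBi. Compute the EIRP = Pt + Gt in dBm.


EIRP = Pt + Gt = 14.940 + 9.4400 = 24.38 dBm

24.38 dBm


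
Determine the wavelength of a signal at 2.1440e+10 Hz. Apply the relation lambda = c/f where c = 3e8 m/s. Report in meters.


lambda = c / f = 3.0000e+08 / 2.1440e+10 = 0.01399 m

0.01399 m


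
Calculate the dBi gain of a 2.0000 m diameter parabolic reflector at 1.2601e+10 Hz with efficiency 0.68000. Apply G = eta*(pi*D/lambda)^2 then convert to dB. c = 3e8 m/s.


lambda = c / f = 3.0000e+08 / 1.2601e+10 = 0.02380763 m
G_linear = 0.68000 * (pi * 2.0000 / 0.02380763)^2 = 47362.69
G_dBi = 10 * log10(47362.69) = 46.75 dBi

46.75 dBi


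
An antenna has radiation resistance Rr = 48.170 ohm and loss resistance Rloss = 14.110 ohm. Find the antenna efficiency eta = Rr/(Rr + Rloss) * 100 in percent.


eta = 48.170 / (48.170 + 14.110) * 100 = 77.34%

77.34%


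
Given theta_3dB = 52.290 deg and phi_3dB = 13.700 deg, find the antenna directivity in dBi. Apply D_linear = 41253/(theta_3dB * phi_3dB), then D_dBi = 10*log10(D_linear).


D_linear = 41253 / (52.290 * 13.700) = 57.58592
D_dBi = 10 * log10(57.58592) = 17.60 dBi

17.60 dBi


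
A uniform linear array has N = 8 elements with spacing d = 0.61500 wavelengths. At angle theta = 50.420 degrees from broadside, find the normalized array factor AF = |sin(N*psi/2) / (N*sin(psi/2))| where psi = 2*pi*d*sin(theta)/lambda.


psi = 2*pi*0.61500*sin(50.420 deg) = 2.978245 rad
AF = |sin(8*2.978245/2) / (8*sin(2.978245/2))| = 0.07624

0.07624


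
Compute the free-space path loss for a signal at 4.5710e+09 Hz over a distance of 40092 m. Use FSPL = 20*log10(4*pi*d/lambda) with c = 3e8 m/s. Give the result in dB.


lambda = c / f = 3.0000e+08 / 4.5710e+09 = 0.06563115 m
FSPL = 20 * log10(4*pi*40092/0.06563115) = 137.7 dB

137.7 dB


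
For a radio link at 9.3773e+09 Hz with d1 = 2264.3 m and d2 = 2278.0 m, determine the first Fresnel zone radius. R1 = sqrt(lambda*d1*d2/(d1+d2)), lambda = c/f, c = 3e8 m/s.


lambda = c / f = 3.0000e+08 / 9.3773e+09 = 0.03199215 m
R1 = sqrt(0.03199215 * 2264.3 * 2278.0 / (2264.3 + 2278.0)) = 6.027 m

6.027 m


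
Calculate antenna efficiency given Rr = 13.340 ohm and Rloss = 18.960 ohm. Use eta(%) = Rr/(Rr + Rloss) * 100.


eta = 13.340 / (13.340 + 18.960) * 100 = 41.30%

41.30%


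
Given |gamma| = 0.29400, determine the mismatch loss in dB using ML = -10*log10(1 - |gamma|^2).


ML = -10 * log10(1 - 0.29400^2) = -10 * log10(0.913564) = 0.3926 dB

0.3926 dB


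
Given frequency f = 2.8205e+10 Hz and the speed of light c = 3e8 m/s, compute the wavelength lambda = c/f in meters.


lambda = c / f = 3.0000e+08 / 2.8205e+10 = 0.01064 m

0.01064 m


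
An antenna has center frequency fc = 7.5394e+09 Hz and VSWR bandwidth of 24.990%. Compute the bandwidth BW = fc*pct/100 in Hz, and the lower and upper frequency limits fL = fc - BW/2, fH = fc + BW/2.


BW = 7.5394e+09 * 24.990/100 = 1.884096e+09 Hz
fL = 7.5394e+09 - 1.884096e+09/2 = 6.597e+09 Hz
fH = 7.5394e+09 + 1.884096e+09/2 = 8.481e+09 Hz

BW=1.884e+09 Hz, fL=6.597e+09 Hz, fH=8.481e+09 Hz


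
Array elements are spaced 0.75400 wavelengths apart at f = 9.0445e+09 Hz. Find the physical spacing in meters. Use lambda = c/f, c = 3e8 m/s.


lambda = c / f = 3.0000e+08 / 9.0445e+09 = 0.03316933 m
d = 0.75400 * 0.03316933 = 0.02501 m

0.02501 m


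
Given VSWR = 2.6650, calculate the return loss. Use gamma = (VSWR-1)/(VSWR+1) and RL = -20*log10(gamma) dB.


gamma = (2.6650 - 1) / (2.6650 + 1) = 0.4542974
RL = -20 * log10(0.4542974) = 6.853 dB

6.853 dB


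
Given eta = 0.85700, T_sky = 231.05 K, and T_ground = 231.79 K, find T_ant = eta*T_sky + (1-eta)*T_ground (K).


T_ant = 0.85700 * 231.05 + (1 - 0.85700) * 231.79 = 231.2 K

231.2 K


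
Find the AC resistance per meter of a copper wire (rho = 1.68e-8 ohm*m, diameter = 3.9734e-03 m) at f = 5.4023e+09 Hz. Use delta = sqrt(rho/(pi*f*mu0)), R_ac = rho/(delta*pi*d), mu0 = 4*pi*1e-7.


delta = sqrt(1.68e-8 / (pi * 5.4023e+09 * 4*pi*1e-7)) = 8.875349e-07 m
R_ac = 1.68e-8 / (8.875349e-07 * pi * 3.9734e-03) = 1.516 ohm/m

1.516 ohm/m


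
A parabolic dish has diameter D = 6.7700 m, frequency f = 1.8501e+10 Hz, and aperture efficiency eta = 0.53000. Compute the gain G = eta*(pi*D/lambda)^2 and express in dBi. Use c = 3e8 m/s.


lambda = c / f = 3.0000e+08 / 1.8501e+10 = 0.01621534 m
G_linear = 0.53000 * (pi * 6.7700 / 0.01621534)^2 = 911802.6
G_dBi = 10 * log10(911802.6) = 59.60 dBi

59.60 dBi


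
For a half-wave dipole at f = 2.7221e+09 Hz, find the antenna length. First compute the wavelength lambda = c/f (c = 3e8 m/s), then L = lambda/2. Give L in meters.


lambda = c / f = 3.0000e+08 / 2.7221e+09 = 0.1102090 m
L = lambda / 2 = 0.1102090 / 2 = 0.05510 m

0.05510 m


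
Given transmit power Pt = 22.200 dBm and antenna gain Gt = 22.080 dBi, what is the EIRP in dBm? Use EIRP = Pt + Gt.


EIRP = Pt + Gt = 22.200 + 22.080 = 44.28 dBm

44.28 dBm


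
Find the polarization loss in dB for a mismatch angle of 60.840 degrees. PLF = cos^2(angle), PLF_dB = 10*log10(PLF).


PLF_linear = cos^2(60.840 deg) = 0.2374127
PLF_dB = 10 * log10(0.2374127) = -6.245 dB

-6.245 dB


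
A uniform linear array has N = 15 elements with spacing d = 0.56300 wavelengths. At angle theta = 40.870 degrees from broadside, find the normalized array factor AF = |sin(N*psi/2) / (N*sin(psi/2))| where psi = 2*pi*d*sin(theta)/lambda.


psi = 2*pi*0.56300*sin(40.870 deg) = 2.314702 rad
AF = |sin(15*2.314702/2) / (15*sin(2.314702/2))| = 0.07256

0.07256


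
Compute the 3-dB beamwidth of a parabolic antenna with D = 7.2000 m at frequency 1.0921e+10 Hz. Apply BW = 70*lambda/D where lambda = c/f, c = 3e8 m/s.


lambda = c / f = 3.0000e+08 / 1.0921e+10 = 0.02747001 m
BW = 70 * 0.02747001 / 7.2000 = 0.2671 deg

0.2671 deg


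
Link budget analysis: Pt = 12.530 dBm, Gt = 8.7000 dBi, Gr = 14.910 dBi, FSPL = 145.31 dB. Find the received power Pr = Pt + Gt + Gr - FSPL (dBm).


Pr = 12.530 + 8.7000 + 14.910 - 145.31 = -109.17 dBm

-109.17 dBm


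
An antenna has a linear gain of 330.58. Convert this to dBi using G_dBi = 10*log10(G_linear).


G_dBi = 10 * log10(330.58) = 25.19 dBi

25.19 dBi


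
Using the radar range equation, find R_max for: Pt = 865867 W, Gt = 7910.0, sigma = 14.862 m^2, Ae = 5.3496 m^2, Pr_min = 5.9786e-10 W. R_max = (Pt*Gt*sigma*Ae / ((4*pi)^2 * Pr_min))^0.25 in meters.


R^4 = 865867*7910.0*14.862*5.3496 / ((4*pi)^2 * 5.9786e-10) = 5.767758e+18
R_max = 5.767758e+18^0.25 = 49006 m

49006 m


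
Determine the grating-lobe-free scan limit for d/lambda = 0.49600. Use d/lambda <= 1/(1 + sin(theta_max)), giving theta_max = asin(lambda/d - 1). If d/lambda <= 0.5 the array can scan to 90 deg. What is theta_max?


lambda/d - 1 = 1/0.49600 - 1 = 1.016129 >= 1
d/lambda <= 0.5, so the array can scan to endfire without grating lobes: theta_max = 90 deg

90 deg


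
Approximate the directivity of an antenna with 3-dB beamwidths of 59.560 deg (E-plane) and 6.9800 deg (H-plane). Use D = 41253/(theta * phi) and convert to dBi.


D_linear = 41253 / (59.560 * 6.9800) = 99.23056
D_dBi = 10 * log10(99.23056) = 19.97 dBi

19.97 dBi


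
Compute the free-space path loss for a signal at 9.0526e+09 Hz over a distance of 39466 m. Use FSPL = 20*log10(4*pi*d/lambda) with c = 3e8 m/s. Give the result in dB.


lambda = c / f = 3.0000e+08 / 9.0526e+09 = 0.03313965 m
FSPL = 20 * log10(4*pi*39466/0.03313965) = 143.5 dB

143.5 dB


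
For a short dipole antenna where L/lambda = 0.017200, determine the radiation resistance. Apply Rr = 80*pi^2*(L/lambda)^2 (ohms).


Rr = 80 * pi^2 * (0.017200)^2 = 80 * 9.869604 * 2.958400e-04 = 0.2336 ohm

0.2336 ohm


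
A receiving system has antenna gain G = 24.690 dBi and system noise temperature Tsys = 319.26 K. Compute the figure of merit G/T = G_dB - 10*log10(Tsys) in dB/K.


G/T = 24.690 - 10*log10(319.26) = 24.690 - 25.04145 = -0.3514 dB/K

-0.3514 dB/K


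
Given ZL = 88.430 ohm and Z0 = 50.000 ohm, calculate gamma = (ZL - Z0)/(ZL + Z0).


gamma = (88.430 - 50.000) / (88.430 + 50.000) = 0.2776

0.2776


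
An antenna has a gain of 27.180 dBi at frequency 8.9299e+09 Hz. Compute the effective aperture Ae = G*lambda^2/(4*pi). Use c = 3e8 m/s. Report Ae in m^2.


lambda = c / f = 3.0000e+08 / 8.9299e+09 = 0.03359500 m
G_linear = 10^(27.180/10) = 522.3962
Ae = G_linear * lambda^2 / (4*pi) = 522.3962 * 0.03359500^2 / (4*pi) = 0.04692 m^2

0.04692 m^2


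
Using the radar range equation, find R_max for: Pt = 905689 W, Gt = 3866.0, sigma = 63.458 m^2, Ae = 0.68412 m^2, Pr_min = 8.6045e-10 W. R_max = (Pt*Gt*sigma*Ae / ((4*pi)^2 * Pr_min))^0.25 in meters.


R^4 = 905689*3866.0*63.458*0.68412 / ((4*pi)^2 * 8.6045e-10) = 1.118702e+18
R_max = 1.118702e+18^0.25 = 32522 m

32522 m


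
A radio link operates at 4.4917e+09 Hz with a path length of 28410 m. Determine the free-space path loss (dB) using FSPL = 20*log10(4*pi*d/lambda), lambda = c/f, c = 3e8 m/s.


lambda = c / f = 3.0000e+08 / 4.4917e+09 = 0.06678986 m
FSPL = 20 * log10(4*pi*28410/0.06678986) = 134.6 dB

134.6 dB


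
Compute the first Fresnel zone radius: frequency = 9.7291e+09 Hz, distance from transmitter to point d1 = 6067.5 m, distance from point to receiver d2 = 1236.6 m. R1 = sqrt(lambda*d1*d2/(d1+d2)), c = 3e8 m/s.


lambda = c / f = 3.0000e+08 / 9.7291e+09 = 0.03083533 m
R1 = sqrt(0.03083533 * 6067.5 * 1236.6 / (6067.5 + 1236.6)) = 5.628 m

5.628 m


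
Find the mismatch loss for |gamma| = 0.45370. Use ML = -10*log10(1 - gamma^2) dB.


ML = -10 * log10(1 - 0.45370^2) = -10 * log10(0.79415631) = 1.001 dB

1.001 dB


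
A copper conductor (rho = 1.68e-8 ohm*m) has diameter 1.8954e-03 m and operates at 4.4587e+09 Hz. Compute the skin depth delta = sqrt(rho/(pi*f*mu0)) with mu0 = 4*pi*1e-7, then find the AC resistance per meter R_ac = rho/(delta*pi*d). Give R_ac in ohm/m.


delta = sqrt(1.68e-8 / (pi * 4.4587e+09 * 4*pi*1e-7)) = 9.769462e-07 m
R_ac = 1.68e-8 / (9.769462e-07 * pi * 1.8954e-03) = 2.888 ohm/m

2.888 ohm/m


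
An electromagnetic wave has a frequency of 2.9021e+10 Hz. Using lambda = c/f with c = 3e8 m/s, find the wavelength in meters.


lambda = c / f = 3.0000e+08 / 2.9021e+10 = 0.01034 m

0.01034 m


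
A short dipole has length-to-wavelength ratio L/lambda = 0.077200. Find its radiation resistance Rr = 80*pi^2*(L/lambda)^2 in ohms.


Rr = 80 * pi^2 * (0.077200)^2 = 80 * 9.869604 * 5.959840e-03 = 4.706 ohm

4.706 ohm


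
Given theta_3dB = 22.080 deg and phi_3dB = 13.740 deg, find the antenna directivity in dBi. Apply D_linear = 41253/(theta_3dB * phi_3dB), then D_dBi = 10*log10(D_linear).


D_linear = 41253 / (22.080 * 13.740) = 135.9783
D_dBi = 10 * log10(135.9783) = 21.33 dBi

21.33 dBi


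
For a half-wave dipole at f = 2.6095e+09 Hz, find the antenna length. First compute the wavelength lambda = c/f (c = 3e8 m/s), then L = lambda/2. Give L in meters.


lambda = c / f = 3.0000e+08 / 2.6095e+09 = 0.1149646 m
L = lambda / 2 = 0.1149646 / 2 = 0.05748 m

0.05748 m


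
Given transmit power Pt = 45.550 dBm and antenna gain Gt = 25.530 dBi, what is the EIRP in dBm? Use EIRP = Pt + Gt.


EIRP = Pt + Gt = 45.550 + 25.530 = 71.08 dBm

71.08 dBm


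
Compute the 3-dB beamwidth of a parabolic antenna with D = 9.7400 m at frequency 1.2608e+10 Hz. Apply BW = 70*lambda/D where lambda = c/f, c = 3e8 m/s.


lambda = c / f = 3.0000e+08 / 1.2608e+10 = 0.02379442 m
BW = 70 * 0.02379442 / 9.7400 = 0.1710 deg

0.1710 deg


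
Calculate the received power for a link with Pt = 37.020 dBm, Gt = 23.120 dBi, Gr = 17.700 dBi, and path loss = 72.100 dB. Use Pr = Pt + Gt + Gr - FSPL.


Pr = 37.020 + 23.120 + 17.700 - 72.100 = 5.74 dBm

5.74 dBm


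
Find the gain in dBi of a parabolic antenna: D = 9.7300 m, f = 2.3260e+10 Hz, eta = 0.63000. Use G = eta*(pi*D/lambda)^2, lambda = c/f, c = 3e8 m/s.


lambda = c / f = 3.0000e+08 / 2.3260e+10 = 0.01289768 m
G_linear = 0.63000 * (pi * 9.7300 / 0.01289768)^2 = 3.538692e+06
G_dBi = 10 * log10(3.538692e+06) = 65.49 dBi

65.49 dBi


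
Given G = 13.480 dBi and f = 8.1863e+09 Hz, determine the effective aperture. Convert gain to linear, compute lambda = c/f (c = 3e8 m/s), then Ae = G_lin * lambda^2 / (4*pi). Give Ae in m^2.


lambda = c / f = 3.0000e+08 / 8.1863e+09 = 0.03664659 m
G_linear = 10^(13.480/10) = 22.28435
Ae = G_linear * lambda^2 / (4*pi) = 22.28435 * 0.03664659^2 / (4*pi) = 2.382e-03 m^2

2.382e-03 m^2


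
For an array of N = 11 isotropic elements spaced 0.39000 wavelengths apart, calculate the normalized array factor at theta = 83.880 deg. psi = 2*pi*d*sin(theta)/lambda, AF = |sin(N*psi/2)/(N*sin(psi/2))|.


psi = 2*pi*0.39000*sin(83.880 deg) = 2.436477 rad
AF = |sin(11*2.436477/2) / (11*sin(2.436477/2))| = 0.07176

0.07176


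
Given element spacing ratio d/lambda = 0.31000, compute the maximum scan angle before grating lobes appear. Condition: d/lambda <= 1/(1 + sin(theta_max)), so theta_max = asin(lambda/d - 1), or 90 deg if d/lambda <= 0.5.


lambda/d - 1 = 1/0.31000 - 1 = 2.225806 >= 1
d/lambda <= 0.5, so the array can scan to endfire without grating lobes: theta_max = 90 deg

90 deg


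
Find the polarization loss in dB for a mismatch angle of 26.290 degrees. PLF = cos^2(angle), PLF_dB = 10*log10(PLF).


PLF_linear = cos^2(26.290 deg) = 0.8038266
PLF_dB = 10 * log10(0.8038266) = -0.9484 dB

-0.9484 dB


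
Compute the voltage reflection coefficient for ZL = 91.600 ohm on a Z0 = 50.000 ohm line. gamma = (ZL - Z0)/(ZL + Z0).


gamma = (91.600 - 50.000) / (91.600 + 50.000) = 0.2938

0.2938


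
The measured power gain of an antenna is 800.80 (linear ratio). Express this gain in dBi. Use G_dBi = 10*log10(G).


G_dBi = 10 * log10(800.80) = 29.04 dBi

29.04 dBi


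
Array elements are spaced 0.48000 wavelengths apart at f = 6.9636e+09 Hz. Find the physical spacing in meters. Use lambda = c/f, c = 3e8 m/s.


lambda = c / f = 3.0000e+08 / 6.9636e+09 = 0.04308116 m
d = 0.48000 * 0.04308116 = 0.02068 m

0.02068 m


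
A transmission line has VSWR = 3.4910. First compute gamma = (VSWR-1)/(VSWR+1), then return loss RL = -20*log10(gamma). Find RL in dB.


gamma = (3.4910 - 1) / (3.4910 + 1) = 0.5546649
RL = -20 * log10(0.5546649) = 5.119 dB

5.119 dB


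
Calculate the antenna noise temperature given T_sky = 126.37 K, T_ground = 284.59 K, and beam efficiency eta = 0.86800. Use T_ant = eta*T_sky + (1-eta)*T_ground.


T_ant = 0.86800 * 126.37 + (1 - 0.86800) * 284.59 = 147.3 K

147.3 K


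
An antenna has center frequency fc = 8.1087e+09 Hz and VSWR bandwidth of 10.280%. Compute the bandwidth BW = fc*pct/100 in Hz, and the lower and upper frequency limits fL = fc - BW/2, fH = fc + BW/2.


BW = 8.1087e+09 * 10.280/100 = 8.335744e+08 Hz
fL = 8.1087e+09 - 8.335744e+08/2 = 7.692e+09 Hz
fH = 8.1087e+09 + 8.335744e+08/2 = 8.525e+09 Hz

BW=8.336e+08 Hz, fL=7.692e+09 Hz, fH=8.525e+09 Hz


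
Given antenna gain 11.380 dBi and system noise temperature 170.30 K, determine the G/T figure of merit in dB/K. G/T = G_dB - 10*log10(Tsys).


G/T = 11.380 - 10*log10(170.30) = 11.380 - 22.31215 = -10.93 dB/K

-10.93 dB/K
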